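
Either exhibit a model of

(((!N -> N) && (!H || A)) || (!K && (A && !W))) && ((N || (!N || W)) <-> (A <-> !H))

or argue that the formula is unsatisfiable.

N: True, K: True, H: False, A: True, W: True

  ((!N -> N) && (!H || A)) || (!K && (A && !W)) = True
    (!N -> N) && (!H || A) = True
      !N -> N = True
        !N = False
      !H || A = True
        !H = True
    !K && (A && !W) = False
      !K = False
      A && !W = False
        !W = False
  (N || (!N || W)) <-> (A <-> !H) = True
    N || (!N || W) = True
      !N || W = True
        !N = False
    A <-> !H = True
      !H = True
Both conjuncts True, so the formula holds.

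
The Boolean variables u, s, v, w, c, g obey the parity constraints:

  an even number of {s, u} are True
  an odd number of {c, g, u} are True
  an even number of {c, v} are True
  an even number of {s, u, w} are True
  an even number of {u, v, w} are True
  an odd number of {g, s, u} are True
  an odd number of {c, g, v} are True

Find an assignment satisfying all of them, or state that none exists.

u: False; s: False; v: False; w: False; c: False; g: True

{s, u}: 0 true → even ✓
{c, g, u}: 1 true → odd ✓
{c, v}: 0 true → even ✓
{s, u, w}: 0 true → even ✓
{u, v, w}: 0 true → even ✓
{g, s, u}: 1 true → odd ✓
{c, g, v}: 1 true → odd ✓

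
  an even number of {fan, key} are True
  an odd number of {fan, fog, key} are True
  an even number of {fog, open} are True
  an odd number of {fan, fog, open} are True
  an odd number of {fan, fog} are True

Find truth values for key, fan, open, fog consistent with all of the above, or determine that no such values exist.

Adding constraints 1, 2, 3, 4, 5 mod 2: every variable appears an even number of times on the left, so the left side is 0.
But the right sides sum to 1 (mod 2). 0 ≠ 1 — the system is inconsistent.

Unsatisfiable — no assignment works.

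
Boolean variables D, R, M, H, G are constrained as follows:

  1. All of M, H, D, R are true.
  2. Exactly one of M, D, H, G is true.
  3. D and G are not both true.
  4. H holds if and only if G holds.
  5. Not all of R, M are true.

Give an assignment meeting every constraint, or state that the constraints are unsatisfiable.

Case D = True:
  (1) forces M = True.
  Constraint (2) is violated (M=T, D=T) — contradiction.
Case D = False:
  Constraint (1) is violated (D=F) — contradiction.
Both cases fail — unsatisfiable.

UNSATISFIABLE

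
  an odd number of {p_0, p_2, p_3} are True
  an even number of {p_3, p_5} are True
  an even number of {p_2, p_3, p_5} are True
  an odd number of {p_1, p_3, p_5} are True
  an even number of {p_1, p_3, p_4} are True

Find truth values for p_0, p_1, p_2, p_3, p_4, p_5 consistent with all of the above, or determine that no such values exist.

p_0=T; p_1=T; p_2=F; p_3=F; p_4=T; p_5=F

{p_0, p_2, p_3}: 1 true → odd ✓
{p_3, p_5}: 0 true → even ✓
{p_2, p_3, p_5}: 0 true → even ✓
{p_1, p_3, p_5}: 1 true → odd ✓
{p_1, p_3, p_4}: 2 true → even ✓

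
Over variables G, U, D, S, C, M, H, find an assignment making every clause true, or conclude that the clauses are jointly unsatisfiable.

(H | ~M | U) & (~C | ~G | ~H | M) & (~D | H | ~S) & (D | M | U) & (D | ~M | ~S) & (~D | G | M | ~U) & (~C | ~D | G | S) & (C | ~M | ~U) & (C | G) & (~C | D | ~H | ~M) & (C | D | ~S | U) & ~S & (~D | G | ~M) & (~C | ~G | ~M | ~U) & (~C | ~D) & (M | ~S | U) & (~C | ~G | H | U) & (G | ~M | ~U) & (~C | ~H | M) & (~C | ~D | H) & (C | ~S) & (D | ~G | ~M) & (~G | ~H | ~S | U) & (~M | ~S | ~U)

Unit clause (~S) forces S = False.
Set G = True.
Set U = False.
Try D = False:
  (D | M | U) forces M = True.
  clause (D | ~G | ~M) is falsified — backtrack.
So D = True.
  then (~C | ~D) forces C = False.
Set M = False.
Set H = False.
All clauses satisfied.

G = True, U = False, D = True, S = False, C = False, M = False, H = False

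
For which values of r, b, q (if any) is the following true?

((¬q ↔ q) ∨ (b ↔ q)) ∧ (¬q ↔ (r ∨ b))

r = True, b = False, q = False

  (¬q ↔ q) ∨ (b ↔ q) = True
    ¬q ↔ q = False
      ¬q = True
    b ↔ q = True
  ¬q ↔ (r ∨ b) = True
    ¬q = True
    r ∨ b = True
Both conjuncts True, so the formula holds.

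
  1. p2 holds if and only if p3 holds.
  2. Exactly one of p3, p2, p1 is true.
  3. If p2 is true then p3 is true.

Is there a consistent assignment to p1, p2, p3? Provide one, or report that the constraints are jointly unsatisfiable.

p1: True, p2: False, p3: False

  (1) p2=F, p3=F — same ✓
  (2) {p3, p2, p1}: 1 true — exactly one ✓
  (3) p2=F ⇒ p3: vacuous ✓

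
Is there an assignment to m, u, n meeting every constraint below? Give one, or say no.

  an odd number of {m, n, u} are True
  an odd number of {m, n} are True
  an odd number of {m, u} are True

m = True, u = False, n = False

{m, n, u}: 1 true → odd ✓
{m, n}: 1 true → odd ✓
{m, u}: 1 true → odd ✓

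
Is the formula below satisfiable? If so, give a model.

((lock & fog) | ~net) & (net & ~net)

Case net = True: the conjunct ~net is False.
Case net = False: the conjunct net is False.
Both cases fail — unsatisfiable.

Unsatisfiable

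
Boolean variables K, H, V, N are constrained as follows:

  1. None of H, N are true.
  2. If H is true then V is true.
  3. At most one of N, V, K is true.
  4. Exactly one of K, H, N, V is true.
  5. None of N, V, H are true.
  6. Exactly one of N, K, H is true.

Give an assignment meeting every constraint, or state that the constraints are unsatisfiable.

K=T; H=F; V=F; N=F

  (1) {H, N}: 0 true — none ✓
  (2) H=F ⇒ V: vacuous ✓
  (3) {N, V, K}: 1 true — at most one ✓
  (4) {K, H, N, V}: 1 true — exactly one ✓
  (5) {N, V, H}: 0 true — none ✓
  (6) {N, K, H}: 1 true — exactly one ✓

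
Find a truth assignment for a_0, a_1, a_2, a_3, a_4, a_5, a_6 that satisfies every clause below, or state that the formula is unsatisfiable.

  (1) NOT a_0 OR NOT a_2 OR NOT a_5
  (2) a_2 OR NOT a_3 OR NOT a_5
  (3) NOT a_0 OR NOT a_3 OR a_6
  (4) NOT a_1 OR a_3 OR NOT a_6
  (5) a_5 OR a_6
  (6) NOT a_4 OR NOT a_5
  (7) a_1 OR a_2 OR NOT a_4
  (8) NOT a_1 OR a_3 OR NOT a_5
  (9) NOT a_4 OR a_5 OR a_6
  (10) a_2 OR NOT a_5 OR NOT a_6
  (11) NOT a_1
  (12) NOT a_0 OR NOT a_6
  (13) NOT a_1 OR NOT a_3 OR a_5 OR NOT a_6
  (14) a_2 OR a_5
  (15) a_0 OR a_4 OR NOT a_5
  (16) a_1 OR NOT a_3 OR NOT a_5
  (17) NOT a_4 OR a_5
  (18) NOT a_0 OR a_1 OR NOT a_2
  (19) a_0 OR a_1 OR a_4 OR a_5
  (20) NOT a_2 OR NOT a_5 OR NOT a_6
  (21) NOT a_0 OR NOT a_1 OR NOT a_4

Unit clause (NOT a_1) forces a_1 = False.
Set a_0 = True.
  then (NOT a_0 OR NOT a_6) forces a_6 = False.
  then (NOT a_0 OR a_1 OR NOT a_2) forces a_2 = False.
  then (NOT a_0 OR NOT a_3 OR a_6) forces a_3 = False.
  then (a_5 OR a_6) forces a_5 = True.
  then (NOT a_4 OR NOT a_5) forces a_4 = False.
All clauses satisfied.

a_0 = True, a_1 = False, a_2 = False, a_3 = False, a_4 = False, a_5 = True, a_6 = False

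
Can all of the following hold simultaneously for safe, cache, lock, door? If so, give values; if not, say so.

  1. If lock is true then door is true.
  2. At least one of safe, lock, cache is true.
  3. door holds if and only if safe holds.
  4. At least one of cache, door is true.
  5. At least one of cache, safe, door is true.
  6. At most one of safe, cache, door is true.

safe: False, cache: True, lock: False, door: False

  (1) lock=F ⇒ door: vacuous ✓
  (2) {safe, lock, cache}: 1 true — at least one ✓
  (3) door=F, safe=F — same ✓
  (4) {cache, door}: 1 true — at least one ✓
  (5) {cache, safe, door}: 1 true — at least one ✓
  (6) {safe, cache, door}: 1 true — at most one ✓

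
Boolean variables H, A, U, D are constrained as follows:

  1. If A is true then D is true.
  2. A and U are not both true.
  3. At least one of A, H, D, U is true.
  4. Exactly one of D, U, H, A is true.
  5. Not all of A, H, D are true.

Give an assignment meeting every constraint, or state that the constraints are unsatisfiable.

H = True; A = False; U = False; D = False

  (1) A=F ⇒ D: vacuous ✓
  (2) A=F, U=F — not both ✓
  (3) {A, H, D, U}: 1 true — at least one ✓
  (4) {D, U, H, A}: 1 true — exactly one ✓
  (5) {A, H, D}: 1/3 true — not all ✓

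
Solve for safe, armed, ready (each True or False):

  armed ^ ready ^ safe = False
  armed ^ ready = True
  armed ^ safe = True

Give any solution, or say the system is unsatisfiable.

safe = True, armed = False, ready = True

armed ^ ready ^ safe = F ^ T ^ T = False ✓
armed ^ ready = F ^ T = True ✓
armed ^ safe = F ^ T = True ✓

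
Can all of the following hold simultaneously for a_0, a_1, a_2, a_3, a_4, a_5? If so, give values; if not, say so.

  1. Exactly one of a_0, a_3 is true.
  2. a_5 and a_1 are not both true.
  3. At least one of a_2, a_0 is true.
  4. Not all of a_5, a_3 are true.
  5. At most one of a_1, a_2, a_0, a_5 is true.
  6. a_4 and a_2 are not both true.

a_0=T, a_1=F, a_2=F, a_3=F, a_4=F, a_5=F

  (1) {a_0, a_3}: 1 true — exactly one ✓
  (2) a_5=F, a_1=F — not both ✓
  (3) {a_2, a_0}: 1 true — at least one ✓
  (4) {a_5, a_3}: 0/2 true — not all ✓
  (5) {a_1, a_2, a_0, a_5}: 1 true — at most one ✓
  (6) a_4=F, a_2=F — not both ✓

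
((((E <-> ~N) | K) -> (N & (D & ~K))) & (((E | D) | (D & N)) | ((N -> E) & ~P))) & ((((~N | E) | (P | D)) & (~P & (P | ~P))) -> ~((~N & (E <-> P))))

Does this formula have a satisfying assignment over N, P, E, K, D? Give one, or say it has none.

N=T, P=F, E=F, K=F, D=T

  (((E <-> ~N) | K) -> (N & (D & ~K))) & (((E | D) | (D & N)) | ((N -> E) & ~P)) = True
    ((E <-> ~N) | K) -> (N & (D & ~K)) = True
      (E <-> ~N) | K = True
        E <-> ~N = True
          ~N = False
      N & (D & ~K) = True
        D & ~K = True
          ~K = True
    ((E | D) | (D & N)) | ((N -> E) & ~P) = True
      (E | D) | (D & N) = True
        E | D = True
        D & N = True
      (N -> E) & ~P = False
        N -> E = False
        ~P = True
  (((~N | E) | (P | D)) & (~P & (P | ~P))) -> ~((~N & (E <-> P))) = True
    ((~N | E) | (P | D)) & (~P & (P | ~P)) = True
      (~N | E) | (P | D) = True
        ~N | E = False
          ~N = False
        P | D = True
      ~P & (P | ~P) = True
        ~P = True
        P | ~P = True
          ~P = True
    ~((~N & (E <-> P))) = True
      ~N & (E <-> P) = False
        ~N = False
        E <-> P = True
Both conjuncts True, so the formula holds.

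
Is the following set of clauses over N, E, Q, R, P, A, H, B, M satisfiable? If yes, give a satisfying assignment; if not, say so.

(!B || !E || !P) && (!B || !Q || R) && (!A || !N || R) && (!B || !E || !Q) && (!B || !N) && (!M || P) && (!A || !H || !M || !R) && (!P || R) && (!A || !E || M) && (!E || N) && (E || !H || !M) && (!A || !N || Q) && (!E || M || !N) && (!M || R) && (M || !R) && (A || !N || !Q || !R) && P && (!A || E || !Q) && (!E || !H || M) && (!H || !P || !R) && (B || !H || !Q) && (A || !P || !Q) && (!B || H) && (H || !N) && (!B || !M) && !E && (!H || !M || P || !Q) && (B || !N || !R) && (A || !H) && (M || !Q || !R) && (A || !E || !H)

N=F, E=F, Q=F, R=T, P=T, A=F, H=F, B=F, M=T

Unit clause (P) forces P = True.
Unit clause (!E) forces E = False.
In (!P || R) only R is left, so R = True.
In (M || !R) only M is left, so M = True.
In (!H || !P || !R) only !H is left, so H = False.
In (!B || H) only !B is left, so B = False.
In (H || !N) only !N is left, so N = False.
Try Q = True:
  (!A || E || !Q) forces A = False.
  clause (A || !P || !Q) is falsified — backtrack.
So Q = False.
Set A = False.
All clauses satisfied.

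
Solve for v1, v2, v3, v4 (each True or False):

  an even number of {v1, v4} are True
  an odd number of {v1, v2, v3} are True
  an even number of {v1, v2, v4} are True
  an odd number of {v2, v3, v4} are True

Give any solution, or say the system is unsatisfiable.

v1 = False, v2 = False, v3 = True, v4 = False

{v1, v4}: 0 true → even ✓
{v1, v2, v3}: 1 true → odd ✓
{v1, v2, v4}: 0 true → even ✓
{v2, v3, v4}: 1 true → odd ✓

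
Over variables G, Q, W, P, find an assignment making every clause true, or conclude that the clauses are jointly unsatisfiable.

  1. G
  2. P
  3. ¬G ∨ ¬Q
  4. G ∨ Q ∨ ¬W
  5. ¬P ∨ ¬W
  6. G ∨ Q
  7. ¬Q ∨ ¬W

G = True, Q = False, W = False, P = True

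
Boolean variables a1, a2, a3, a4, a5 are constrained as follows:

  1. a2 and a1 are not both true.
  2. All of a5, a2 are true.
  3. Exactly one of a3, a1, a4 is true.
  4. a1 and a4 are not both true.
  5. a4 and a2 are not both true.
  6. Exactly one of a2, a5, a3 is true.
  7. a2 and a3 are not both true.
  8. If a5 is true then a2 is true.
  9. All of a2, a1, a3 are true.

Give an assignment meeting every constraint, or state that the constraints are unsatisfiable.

Case a3 = True:
  (2) forces a5 = True.
  Constraint (6) is violated (a5=T, a3=T) — contradiction.
Case a3 = False:
  Constraint (9) is violated (a3=F) — contradiction.
Both cases fail — unsatisfiable.

No satisfying assignment exists.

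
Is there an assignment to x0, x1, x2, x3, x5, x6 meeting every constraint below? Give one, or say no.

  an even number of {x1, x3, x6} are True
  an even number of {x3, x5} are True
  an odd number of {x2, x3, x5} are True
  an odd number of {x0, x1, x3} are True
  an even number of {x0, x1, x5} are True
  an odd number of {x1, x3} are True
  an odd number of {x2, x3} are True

UNSATISFIABLE

Adding constraints 2, 4, 5 mod 2: every variable appears an even number of times on the left, so the left side is 0.
But the right sides sum to 1 (mod 2). 0 ≠ 1 — the system is inconsistent.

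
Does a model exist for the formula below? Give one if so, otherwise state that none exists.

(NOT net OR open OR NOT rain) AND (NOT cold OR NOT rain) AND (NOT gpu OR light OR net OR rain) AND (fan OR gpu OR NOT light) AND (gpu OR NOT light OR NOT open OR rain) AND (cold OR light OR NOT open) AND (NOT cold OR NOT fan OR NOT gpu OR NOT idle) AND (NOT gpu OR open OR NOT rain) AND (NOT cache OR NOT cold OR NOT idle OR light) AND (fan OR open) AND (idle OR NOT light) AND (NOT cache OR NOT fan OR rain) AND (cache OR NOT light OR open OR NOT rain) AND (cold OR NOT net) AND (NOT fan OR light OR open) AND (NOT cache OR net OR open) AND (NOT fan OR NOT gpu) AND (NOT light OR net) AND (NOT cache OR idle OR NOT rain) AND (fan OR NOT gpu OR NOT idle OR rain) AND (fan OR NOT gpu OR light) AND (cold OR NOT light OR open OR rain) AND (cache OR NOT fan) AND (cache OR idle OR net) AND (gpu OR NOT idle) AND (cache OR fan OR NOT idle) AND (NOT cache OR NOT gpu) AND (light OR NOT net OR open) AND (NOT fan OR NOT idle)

cache = False; light = False; cold = True; net = True; gpu = False; rain = False; open = True; idle = False; fan = False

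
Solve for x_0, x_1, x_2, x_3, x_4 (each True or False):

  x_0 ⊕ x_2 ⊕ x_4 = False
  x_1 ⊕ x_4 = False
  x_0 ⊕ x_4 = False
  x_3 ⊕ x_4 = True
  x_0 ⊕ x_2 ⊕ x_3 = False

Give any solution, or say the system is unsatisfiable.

Adding constraints 1, 4, 5 mod 2: every variable appears an even number of times on the left, so the left side is 0.
But the right sides sum to 1 (mod 2). 0 ≠ 1 — the system is inconsistent.

No satisfying assignment exists.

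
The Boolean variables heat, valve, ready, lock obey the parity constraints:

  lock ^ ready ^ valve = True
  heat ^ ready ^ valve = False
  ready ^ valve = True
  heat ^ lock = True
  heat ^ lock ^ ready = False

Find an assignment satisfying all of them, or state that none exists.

heat=T; valve=F; ready=T; lock=F

lock ^ ready ^ valve = F ^ T ^ F = True ✓
heat ^ ready ^ valve = T ^ T ^ F = False ✓
ready ^ valve = T ^ F = True ✓
heat ^ lock = T ^ F = True ✓
heat ^ lock ^ ready = T ^ F ^ T = False ✓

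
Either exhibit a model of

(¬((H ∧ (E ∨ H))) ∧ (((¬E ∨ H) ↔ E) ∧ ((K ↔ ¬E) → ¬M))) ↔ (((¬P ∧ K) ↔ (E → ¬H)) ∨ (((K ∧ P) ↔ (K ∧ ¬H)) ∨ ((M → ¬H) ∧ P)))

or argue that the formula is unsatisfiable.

P = True, M = True, K = True, H = True, E = False

  (¬((H ∧ (E ∨ H))) ∧ (((¬E ∨ H) ↔ E) ∧ ((K ↔ ¬E) → ¬M))) ↔ (((¬P ∧ K) ↔ (E → ¬H)) ∨ (((K ∧ P) ↔ (K ∧ ¬H)) ∨ ((M → ¬H) ∧ P))) = True
    ¬((H ∧ (E ∨ H))) ∧ (((¬E ∨ H) ↔ E) ∧ ((K ↔ ¬E) → ¬M)) = False
      ¬((H ∧ (E ∨ H))) = False
        H ∧ (E ∨ H) = True
          E ∨ H = True
      ((¬E ∨ H) ↔ E) ∧ ((K ↔ ¬E) → ¬M) = False
        (¬E ∨ H) ↔ E = False
          ¬E ∨ H = True
            ¬E = True
        (K ↔ ¬E) → ¬M = False
          K ↔ ¬E = True
            ¬E = True
          ¬M = False
    ((¬P ∧ K) ↔ (E → ¬H)) ∨ (((K ∧ P) ↔ (K ∧ ¬H)) ∨ ((M → ¬H) ∧ P)) = False
      (¬P ∧ K) ↔ (E → ¬H) = False
        ¬P ∧ K = False
          ¬P = False
        E → ¬H = True
          ¬H = False
      ((K ∧ P) ↔ (K ∧ ¬H)) ∨ ((M → ¬H) ∧ P) = False
        (K ∧ P) ↔ (K ∧ ¬H) = False
          K ∧ P = True
          K ∧ ¬H = False
            ¬H = False
        (M → ¬H) ∧ P = False
          M → ¬H = False
            ¬H = False
The formula evaluates to True.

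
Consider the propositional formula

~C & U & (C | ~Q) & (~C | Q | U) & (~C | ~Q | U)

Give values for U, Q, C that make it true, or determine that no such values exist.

U: True, Q: False, C: False

Unit clause (~C) forces C = False.
Unit clause (U) forces U = True.
In (C | ~Q) only ~Q is left, so Q = False.
Check each clause:
  (~C): ~C holds.
  (U): U holds.
  (C | ~Q): ~Q holds.
  (~C | Q | U): ~C holds.
  (~C | ~Q | U): ~C holds.
All clauses satisfied.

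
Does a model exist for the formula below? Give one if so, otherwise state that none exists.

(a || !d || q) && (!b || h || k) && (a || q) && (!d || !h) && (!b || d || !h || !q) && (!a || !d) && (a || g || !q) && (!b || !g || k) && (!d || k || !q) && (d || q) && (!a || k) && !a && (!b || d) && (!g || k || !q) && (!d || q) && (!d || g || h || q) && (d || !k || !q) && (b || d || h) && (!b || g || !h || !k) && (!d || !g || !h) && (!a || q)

k: True; h: False; d: True; g: True; a: False; b: False; q: True

Unit clause (!a) forces a = False.
In (a || q) only q is left, so q = True.
In (a || g || !q) only g is left, so g = True.
In (!g || k || !q) only k is left, so k = True.
In (d || !k || !q) only d is left, so d = True.
In (!d || !g || !h) only !h is left, so h = False.
Set b = False.
All clauses satisfied.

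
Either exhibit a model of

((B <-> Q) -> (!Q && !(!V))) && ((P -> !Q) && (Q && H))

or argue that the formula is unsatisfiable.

P = False; Q = True; B = False; V = True; H = True

  (B <-> Q) -> (!Q && !(!V)) = True
    B <-> Q = False
    !Q && !(!V) = False
      !Q = False
      !(!V) = True
        !V = False
  (P -> !Q) && (Q && H) = True
    P -> !Q = True
      !Q = False
    Q && H = True
Both conjuncts True, so the formula holds.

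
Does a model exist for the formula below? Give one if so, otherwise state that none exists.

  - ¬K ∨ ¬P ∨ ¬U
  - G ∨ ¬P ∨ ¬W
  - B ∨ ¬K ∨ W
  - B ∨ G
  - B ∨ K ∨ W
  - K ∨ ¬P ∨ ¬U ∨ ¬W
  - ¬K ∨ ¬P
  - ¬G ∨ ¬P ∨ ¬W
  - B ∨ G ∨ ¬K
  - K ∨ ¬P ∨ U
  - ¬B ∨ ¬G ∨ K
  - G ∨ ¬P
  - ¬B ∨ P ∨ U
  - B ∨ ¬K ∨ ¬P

Set G = True.
Set K = True.
  then (¬K ∨ ¬P) forces P = False.
Set W = False.
  then (B ∨ ¬K ∨ W) forces B = True.
  then (¬B ∨ P ∨ U) forces U = True.
All clauses satisfied.

G = True, K = True, W = False, B = True, P = False, U = True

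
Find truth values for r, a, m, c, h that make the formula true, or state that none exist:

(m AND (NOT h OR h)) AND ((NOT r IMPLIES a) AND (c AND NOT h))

r=T; a=T; m=T; c=T; h=F

  m AND (NOT h OR h) = True
    NOT h OR h = True
      NOT h = True
  (NOT r IMPLIES a) AND (c AND NOT h) = True
    NOT r IMPLIES a = True
      NOT r = False
    c AND NOT h = True
      NOT h = True
Both conjuncts True, so the formula holds.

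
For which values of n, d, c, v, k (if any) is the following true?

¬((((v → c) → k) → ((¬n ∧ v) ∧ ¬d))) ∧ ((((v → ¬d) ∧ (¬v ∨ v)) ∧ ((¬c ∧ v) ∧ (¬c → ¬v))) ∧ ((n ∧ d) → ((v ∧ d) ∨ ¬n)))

Case v = True: the formula simplifies to ¬(((c → k) → (¬n ∧ ¬d))) ∧ ((¬d ∧ (¬c ∧ c)) ∧ ((n ∧ d) → (d ∨ ¬n))).
  c = True: the conjunct ¬c is False.
  c = False: the conjunct c is False.
Case v = False: the conjunct v is False.
Both cases fail — unsatisfiable.

Unsatisfiable — no assignment works.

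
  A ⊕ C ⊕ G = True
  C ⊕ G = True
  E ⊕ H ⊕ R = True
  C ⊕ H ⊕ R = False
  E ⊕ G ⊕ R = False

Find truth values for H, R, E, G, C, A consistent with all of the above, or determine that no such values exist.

H = True, R = False, E = False, G = False, C = True, A = False

A ⊕ C ⊕ G = F ⊕ T ⊕ F = True ✓
C ⊕ G = T ⊕ F = True ✓
E ⊕ H ⊕ R = F ⊕ T ⊕ F = True ✓
C ⊕ H ⊕ R = T ⊕ T ⊕ F = False ✓
E ⊕ G ⊕ R = F ⊕ F ⊕ F = False ✓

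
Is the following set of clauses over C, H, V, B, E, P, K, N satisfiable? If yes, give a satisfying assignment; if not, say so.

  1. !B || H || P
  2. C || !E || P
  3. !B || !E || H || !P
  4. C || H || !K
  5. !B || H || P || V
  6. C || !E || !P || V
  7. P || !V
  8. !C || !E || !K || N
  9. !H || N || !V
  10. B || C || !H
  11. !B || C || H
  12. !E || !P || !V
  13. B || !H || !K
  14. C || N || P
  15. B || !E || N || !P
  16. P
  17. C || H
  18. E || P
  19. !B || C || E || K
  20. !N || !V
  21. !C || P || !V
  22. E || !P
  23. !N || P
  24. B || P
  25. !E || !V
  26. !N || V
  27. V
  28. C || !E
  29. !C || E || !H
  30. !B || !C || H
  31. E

No satisfying assignment exists.

Case V = True:
  (P || !V) forces P = True.
  (!E || !P || !V) forces E = False.
  Clause (E || !P) is falsified — contradiction.
Case V = False:
  Clause (V) is falsified — contradiction.
Both cases fail, so the formula is unsatisfiable.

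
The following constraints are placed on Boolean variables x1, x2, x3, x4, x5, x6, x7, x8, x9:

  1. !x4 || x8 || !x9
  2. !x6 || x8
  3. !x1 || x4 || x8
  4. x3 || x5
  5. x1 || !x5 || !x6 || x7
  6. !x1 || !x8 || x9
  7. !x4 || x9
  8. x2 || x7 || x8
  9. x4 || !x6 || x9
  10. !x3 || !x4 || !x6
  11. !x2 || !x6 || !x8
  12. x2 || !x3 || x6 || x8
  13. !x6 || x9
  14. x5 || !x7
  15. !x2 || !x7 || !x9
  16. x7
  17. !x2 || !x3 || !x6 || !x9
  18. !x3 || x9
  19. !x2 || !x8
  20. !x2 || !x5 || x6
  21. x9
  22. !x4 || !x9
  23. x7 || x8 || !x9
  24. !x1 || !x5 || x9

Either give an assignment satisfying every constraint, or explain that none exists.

Unit clause (x7) forces x7 = True.
Unit clause (x9) forces x9 = True.
In (!x4 || !x9) only !x4 is left, so x4 = False.
In (x5 || !x7) only x5 is left, so x5 = True.
In (!x2 || !x7 || !x9) only !x2 is left, so x2 = False.
Set x1 = True.
  then (!x1 || x4 || x8) forces x8 = True.
Set x3 = False.
Set x6 = False.
All clauses satisfied.

x1: True, x2: False, x3: False, x4: False, x5: True, x6: False, x7: True, x8: True, x9: True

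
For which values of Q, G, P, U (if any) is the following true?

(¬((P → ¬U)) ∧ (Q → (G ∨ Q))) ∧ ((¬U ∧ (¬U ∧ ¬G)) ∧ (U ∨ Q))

The formula is unsatisfiable.

Case U = True: the conjunct ¬U is False.
Case U = False: the conjunct ¬((P → ¬U)) becomes ¬((P → True)) = False.
Both cases fail — unsatisfiable.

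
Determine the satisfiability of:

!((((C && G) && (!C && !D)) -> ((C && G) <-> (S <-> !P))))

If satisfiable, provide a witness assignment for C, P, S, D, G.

Case C = True: the formula becomes !((False -> (G <-> (S <-> !P)))) = False.
Case C = False: the formula becomes !((False -> !((S <-> !P)))) = False.
Both cases fail — unsatisfiable.

Unsatisfiable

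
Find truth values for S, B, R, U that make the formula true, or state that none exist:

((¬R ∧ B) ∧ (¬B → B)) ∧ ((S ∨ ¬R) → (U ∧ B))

S: True, B: True, R: False, U: True

  (¬R ∧ B) ∧ (¬B → B) = True
    ¬R ∧ B = True
      ¬R = True
    ¬B → B = True
      ¬B = False
  (S ∨ ¬R) → (U ∧ B) = True
    S ∨ ¬R = True
      ¬R = True
    U ∧ B = True
Both conjuncts True, so the formula holds.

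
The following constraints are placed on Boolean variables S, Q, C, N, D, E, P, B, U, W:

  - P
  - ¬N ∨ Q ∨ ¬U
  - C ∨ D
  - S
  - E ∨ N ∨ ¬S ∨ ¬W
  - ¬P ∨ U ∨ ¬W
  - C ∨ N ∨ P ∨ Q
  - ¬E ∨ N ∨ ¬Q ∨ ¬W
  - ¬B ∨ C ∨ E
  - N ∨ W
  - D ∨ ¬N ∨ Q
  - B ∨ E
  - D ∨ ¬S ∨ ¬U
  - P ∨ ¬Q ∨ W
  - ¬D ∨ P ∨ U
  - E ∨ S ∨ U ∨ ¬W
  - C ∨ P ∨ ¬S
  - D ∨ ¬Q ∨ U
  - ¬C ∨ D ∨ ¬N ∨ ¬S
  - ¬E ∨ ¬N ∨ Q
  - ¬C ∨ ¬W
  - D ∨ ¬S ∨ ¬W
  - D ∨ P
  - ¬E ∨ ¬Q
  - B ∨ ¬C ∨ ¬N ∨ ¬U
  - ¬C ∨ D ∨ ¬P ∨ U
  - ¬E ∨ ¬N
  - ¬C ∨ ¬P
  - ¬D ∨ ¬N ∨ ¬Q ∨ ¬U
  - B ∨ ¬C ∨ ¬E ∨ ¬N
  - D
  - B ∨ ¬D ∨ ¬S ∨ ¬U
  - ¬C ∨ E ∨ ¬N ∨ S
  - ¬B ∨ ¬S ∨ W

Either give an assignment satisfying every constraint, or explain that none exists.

S: True; Q: False; C: False; N: False; D: True; E: True; P: True; B: True; U: True; W: True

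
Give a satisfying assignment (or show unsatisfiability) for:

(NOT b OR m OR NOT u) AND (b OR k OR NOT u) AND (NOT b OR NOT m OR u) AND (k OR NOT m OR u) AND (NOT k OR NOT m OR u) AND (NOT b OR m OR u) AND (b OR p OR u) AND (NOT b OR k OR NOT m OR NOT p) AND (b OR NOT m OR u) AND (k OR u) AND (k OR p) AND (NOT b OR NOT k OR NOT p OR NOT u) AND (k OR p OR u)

Set u = True.
Set p = False.
  then (k OR p) forces k = True.
Set b = True.
  then (NOT b OR m OR NOT u) forces m = True.
All clauses satisfied.

u = True; p = False; b = True; k = True; m = True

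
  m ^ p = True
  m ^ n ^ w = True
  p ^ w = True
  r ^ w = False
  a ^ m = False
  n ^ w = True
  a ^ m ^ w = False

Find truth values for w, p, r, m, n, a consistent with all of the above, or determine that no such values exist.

w = False, p = True, r = False, m = False, n = True, a = False

m ^ p = F ^ T = True ✓
m ^ n ^ w = F ^ T ^ F = True ✓
p ^ w = T ^ F = True ✓
r ^ w = F ^ F = False ✓
a ^ m = F ^ F = False ✓
n ^ w = T ^ F = True ✓
a ^ m ^ w = F ^ F ^ F = False ✓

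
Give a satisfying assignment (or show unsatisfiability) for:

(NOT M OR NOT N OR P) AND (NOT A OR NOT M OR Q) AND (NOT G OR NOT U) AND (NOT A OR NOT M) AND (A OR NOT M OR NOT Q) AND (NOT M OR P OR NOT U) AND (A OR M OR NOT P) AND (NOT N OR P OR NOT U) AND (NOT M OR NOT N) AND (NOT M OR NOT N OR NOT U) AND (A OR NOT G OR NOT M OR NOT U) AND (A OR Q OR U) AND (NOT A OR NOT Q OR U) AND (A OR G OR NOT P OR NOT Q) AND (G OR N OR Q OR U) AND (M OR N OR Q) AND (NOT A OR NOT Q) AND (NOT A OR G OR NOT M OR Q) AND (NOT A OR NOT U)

G=F, N=T, U=F, A=T, Q=F, M=F, P=F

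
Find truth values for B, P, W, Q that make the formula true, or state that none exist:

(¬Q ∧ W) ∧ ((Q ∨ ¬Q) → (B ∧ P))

B: True, P: True, W: True, Q: False

  ¬Q ∧ W = True
    ¬Q = True
  (Q ∨ ¬Q) → (B ∧ P) = True
    Q ∨ ¬Q = True
      ¬Q = True
    B ∧ P = True
Both conjuncts True, so the formula holds.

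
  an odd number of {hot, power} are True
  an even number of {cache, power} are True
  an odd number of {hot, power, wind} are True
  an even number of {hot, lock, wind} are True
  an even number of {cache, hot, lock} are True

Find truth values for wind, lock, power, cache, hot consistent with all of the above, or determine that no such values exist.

wind=F; lock=T; power=F; cache=F; hot=T

{hot, power}: 1 true → odd ✓
{cache, power}: 0 true → even ✓
{hot, power, wind}: 1 true → odd ✓
{hot, lock, wind}: 2 true → even ✓
{cache, hot, lock}: 2 true → even ✓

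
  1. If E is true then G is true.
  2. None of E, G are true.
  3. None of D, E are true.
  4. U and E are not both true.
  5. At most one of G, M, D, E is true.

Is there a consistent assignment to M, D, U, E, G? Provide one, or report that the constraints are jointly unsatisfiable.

M = False, D = False, U = False, E = False, G = False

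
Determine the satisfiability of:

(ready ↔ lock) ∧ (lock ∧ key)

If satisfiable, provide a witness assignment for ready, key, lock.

ready = True; key = True; lock = True

  ready ↔ lock = True
  lock ∧ key = True
Both conjuncts True, so the formula holds.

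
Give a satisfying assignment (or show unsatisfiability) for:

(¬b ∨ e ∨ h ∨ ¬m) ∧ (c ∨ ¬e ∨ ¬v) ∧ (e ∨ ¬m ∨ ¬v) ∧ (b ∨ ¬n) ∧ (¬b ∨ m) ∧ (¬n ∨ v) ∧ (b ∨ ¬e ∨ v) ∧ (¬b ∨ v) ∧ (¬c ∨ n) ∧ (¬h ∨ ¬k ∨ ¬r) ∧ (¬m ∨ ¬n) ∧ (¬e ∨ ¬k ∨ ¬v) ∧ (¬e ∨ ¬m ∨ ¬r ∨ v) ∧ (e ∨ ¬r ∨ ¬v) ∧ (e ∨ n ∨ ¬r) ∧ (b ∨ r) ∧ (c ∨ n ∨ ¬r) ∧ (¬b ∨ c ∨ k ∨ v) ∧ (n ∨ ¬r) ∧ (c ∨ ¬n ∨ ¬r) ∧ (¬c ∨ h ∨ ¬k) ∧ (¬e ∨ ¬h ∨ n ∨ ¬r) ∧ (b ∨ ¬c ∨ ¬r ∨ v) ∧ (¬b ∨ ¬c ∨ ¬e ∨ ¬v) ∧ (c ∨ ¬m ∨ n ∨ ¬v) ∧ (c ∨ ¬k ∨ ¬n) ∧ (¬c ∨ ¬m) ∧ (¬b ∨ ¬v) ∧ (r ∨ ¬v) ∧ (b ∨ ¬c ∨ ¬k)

Case b = True:
  (¬b ∨ m) forces m = True.
  (¬b ∨ v) forces v = True.
  Clause (¬b ∨ ¬v) is falsified — contradiction.
Case b = False:
  (b ∨ ¬n) forces n = False.
  (¬c ∨ n) forces c = False.
  (b ∨ r) forces r = True.
  Clause (c ∨ n ∨ ¬r) is falsified — contradiction.
Both cases fail, so the formula is unsatisfiable.

No satisfying assignment exists.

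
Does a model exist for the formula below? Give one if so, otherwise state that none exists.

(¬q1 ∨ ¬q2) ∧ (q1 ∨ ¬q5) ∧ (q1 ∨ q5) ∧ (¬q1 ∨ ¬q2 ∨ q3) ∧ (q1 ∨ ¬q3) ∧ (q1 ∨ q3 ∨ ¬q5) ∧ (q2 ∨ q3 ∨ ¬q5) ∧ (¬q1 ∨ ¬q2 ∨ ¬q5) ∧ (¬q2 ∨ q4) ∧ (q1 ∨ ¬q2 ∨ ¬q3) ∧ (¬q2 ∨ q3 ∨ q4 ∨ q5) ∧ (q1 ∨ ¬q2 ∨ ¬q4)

q1=T, q2=F, q3=T, q4=T, q5=T

Try q1 = False:
  (q1 ∨ ¬q5) forces q5 = False.
  clause (q1 ∨ q5) is falsified — backtrack.
So q1 = True.
  then (¬q1 ∨ ¬q2) forces q2 = False.
Set q3 = True.
Set q4 = True.
Set q5 = True.
All clauses satisfied.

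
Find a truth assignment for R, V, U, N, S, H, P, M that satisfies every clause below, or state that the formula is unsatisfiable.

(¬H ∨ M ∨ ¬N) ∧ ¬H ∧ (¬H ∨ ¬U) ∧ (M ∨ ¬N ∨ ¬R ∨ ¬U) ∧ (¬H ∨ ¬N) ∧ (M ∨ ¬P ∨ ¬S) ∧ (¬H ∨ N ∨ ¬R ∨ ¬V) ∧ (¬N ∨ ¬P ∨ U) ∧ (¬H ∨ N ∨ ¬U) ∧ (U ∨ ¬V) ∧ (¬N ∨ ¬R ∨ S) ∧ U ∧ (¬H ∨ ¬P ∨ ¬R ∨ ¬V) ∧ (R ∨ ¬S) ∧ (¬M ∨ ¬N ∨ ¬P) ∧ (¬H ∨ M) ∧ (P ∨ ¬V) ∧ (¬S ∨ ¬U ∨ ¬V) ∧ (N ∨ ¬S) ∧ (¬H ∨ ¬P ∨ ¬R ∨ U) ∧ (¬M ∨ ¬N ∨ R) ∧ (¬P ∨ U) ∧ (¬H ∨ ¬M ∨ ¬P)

Unit clause (¬H) forces H = False.
Unit clause (U) forces U = True.
Set R = True.
Set V = False.
Set N = False.
  then (N ∨ ¬S) forces S = False.
Set P = False.
Set M = True.
All clauses satisfied.

R=T, V=F, U=T, N=F, S=F, H=F, P=F, M=T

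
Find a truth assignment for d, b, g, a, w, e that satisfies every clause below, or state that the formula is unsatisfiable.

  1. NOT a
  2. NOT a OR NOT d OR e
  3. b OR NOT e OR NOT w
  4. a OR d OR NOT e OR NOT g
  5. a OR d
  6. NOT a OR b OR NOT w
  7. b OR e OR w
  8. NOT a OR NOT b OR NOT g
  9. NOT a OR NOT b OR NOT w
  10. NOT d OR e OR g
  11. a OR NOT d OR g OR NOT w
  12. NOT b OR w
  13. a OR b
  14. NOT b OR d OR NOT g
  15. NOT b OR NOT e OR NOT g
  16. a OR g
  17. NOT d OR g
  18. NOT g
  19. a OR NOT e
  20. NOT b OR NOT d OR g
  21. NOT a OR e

Case g = True:
  Clause (NOT g) is falsified — contradiction.
Case g = False:
  (NOT a) forces a = False.
  Clause (a OR g) is falsified — contradiction.
Both cases fail, so the formula is unsatisfiable.

No satisfying assignment exists.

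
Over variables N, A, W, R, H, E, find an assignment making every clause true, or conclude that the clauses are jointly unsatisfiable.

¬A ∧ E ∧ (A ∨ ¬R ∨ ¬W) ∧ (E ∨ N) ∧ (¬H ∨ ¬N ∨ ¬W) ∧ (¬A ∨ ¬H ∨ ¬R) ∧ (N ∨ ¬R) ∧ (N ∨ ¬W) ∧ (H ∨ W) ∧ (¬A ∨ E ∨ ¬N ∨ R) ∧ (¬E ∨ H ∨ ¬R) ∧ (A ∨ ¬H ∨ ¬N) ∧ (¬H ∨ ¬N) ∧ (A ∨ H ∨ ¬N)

N = False, A = False, W = False, R = False, H = True, E = True

Unit clause (¬A) forces A = False.
Unit clause (E) forces E = True.
Try N = True:
  (A ∨ ¬H ∨ ¬N) forces H = False.
  clause (A ∨ H ∨ ¬N) is falsified — backtrack.
So N = False.
  then (N ∨ ¬R) forces R = False.
  then (N ∨ ¬W) forces W = False.
  then (H ∨ W) forces H = True.
All clauses satisfied.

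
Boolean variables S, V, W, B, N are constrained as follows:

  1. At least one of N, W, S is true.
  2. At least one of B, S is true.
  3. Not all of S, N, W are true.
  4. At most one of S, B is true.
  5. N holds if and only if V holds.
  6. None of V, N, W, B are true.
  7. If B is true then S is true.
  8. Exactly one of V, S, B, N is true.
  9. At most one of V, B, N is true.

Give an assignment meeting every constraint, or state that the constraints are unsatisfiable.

S = True; V = False; W = False; B = False; N = False

  (1) {N, W, S}: 1 true — at least one ✓
  (2) {B, S}: 1 true — at least one ✓
  (3) {S, N, W}: 1/3 true — not all ✓
  (4) {S, B}: 1 true — at most one ✓
  (5) N=F, V=F — same ✓
  (6) {V, N, W, B}: 0 true — none ✓
  (7) B=F ⇒ S: vacuous ✓
  (8) {V, S, B, N}: 1 true — exactly one ✓
  (9) {V, B, N}: 0 true — at most one ✓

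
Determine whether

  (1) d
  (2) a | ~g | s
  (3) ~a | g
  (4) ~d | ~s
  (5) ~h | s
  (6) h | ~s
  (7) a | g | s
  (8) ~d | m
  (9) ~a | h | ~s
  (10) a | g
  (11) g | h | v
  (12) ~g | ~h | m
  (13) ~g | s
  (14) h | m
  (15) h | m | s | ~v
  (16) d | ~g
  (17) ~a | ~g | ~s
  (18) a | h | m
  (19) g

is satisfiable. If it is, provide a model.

Unsatisfiable — no assignment works.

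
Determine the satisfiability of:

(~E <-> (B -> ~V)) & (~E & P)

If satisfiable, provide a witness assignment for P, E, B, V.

P = True, E = False, B = False, V = True

  ~E <-> (B -> ~V) = True
    ~E = True
    B -> ~V = True
      ~V = False
  ~E & P = True
    ~E = True
Both conjuncts True, so the formula holds.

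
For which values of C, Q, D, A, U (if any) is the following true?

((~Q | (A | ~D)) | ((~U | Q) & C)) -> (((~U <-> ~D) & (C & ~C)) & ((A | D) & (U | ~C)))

C=F, Q=T, D=T, A=F, U=T

  ((~Q | (A | ~D)) | ((~U | Q) & C)) -> (((~U <-> ~D) & (C & ~C)) & ((A | D) & (U | ~C))) = True
    (~Q | (A | ~D)) | ((~U | Q) & C) = False
      ~Q | (A | ~D) = False
        ~Q = False
        A | ~D = False
          ~D = False
      (~U | Q) & C = False
        ~U | Q = True
          ~U = False
    ((~U <-> ~D) & (C & ~C)) & ((A | D) & (U | ~C)) = False
      (~U <-> ~D) & (C & ~C) = False
        ~U <-> ~D = True
          ~U = False
          ~D = False
        C & ~C = False
          ~C = True
      (A | D) & (U | ~C) = True
        A | D = True
        U | ~C = True
          ~C = True
The formula evaluates to True.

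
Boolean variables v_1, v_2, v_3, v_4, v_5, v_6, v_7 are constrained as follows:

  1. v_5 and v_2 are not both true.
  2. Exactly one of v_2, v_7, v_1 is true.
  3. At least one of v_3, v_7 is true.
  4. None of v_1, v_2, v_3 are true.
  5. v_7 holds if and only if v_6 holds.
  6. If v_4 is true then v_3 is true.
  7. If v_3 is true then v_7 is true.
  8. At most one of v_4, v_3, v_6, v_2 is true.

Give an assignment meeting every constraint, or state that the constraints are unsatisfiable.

v_1 = False, v_2 = False, v_3 = False, v_4 = False, v_5 = True, v_6 = True, v_7 = True

  (1) v_5=T, v_2=F — not both ✓
  (2) {v_2, v_7, v_1}: 1 true — exactly one ✓
  (3) {v_3, v_7}: 1 true — at least one ✓
  (4) {v_1, v_2, v_3}: 0 true — none ✓
  (5) v_7=T, v_6=T — same ✓
  (6) v_4=F ⇒ v_3: vacuous ✓
  (7) v_3=F ⇒ v_7: vacuous ✓
  (8) {v_4, v_3, v_6, v_2}: 1 true — at most one ✓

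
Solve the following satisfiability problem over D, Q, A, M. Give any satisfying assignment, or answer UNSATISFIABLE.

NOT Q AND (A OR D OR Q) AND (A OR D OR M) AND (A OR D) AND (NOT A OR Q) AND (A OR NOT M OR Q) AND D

Unit clause (NOT Q) forces Q = False.
In (NOT A OR Q) only NOT A is left, so A = False.
In (A OR NOT M OR Q) only NOT M is left, so M = False.
Unit clause (D) forces D = True.
Check each clause:
  (NOT Q): NOT Q holds.
  (A OR D OR Q): D holds.
  (A OR D OR M): D holds.
  (A OR D): D holds.
  (NOT A OR Q): NOT A holds.
  (A OR NOT M OR Q): NOT M holds.
  (D): D holds.
All clauses satisfied.

D=T, Q=F, A=F, M=F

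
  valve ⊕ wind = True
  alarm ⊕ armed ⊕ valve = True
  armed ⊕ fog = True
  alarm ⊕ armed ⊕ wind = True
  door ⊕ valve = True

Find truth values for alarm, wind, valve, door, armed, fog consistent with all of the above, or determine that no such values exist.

Adding constraints 1, 2, 4 mod 2: every variable appears an even number of times on the left, so the left side is 0.
But the right sides sum to 1 (mod 2). 0 ≠ 1 — the system is inconsistent.

No satisfying assignment exists.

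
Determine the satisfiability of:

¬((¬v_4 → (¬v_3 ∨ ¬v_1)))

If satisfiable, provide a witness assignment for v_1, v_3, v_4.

v_1 = True, v_3 = True, v_4 = False

  ¬((¬v_4 → (¬v_3 ∨ ¬v_1))) = True
    ¬v_4 → (¬v_3 ∨ ¬v_1) = False
      ¬v_4 = True
      ¬v_3 ∨ ¬v_1 = False
        ¬v_3 = False
        ¬v_1 = False
The formula evaluates to True.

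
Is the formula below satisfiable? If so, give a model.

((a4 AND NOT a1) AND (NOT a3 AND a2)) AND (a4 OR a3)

a1 = False, a2 = True, a3 = False, a4 = True

  (a4 AND NOT a1) AND (NOT a3 AND a2) = True
    a4 AND NOT a1 = True
      NOT a1 = True
    NOT a3 AND a2 = True
      NOT a3 = True
  a4 OR a3 = True
Both conjuncts True, so the formula holds.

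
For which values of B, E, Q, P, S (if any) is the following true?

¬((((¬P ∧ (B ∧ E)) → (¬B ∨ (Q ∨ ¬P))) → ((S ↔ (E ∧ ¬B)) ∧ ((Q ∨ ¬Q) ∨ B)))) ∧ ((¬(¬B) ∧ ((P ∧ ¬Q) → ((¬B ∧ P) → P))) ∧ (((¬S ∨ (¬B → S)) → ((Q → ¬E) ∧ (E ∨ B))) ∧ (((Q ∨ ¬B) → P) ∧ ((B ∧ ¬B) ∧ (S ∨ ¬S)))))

UNSATISFIABLE

Case B = True: the conjunct ¬B is False.
Case B = False: the conjunct ¬(¬B) becomes ¬(¬False) = False.
Both cases fail — unsatisfiable.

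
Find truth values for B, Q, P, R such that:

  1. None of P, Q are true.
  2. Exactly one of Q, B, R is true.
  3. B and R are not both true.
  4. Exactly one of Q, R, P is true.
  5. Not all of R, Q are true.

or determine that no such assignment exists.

B: False, Q: False, P: False, R: True

  (1) {P, Q}: 0 true — none ✓
  (2) {Q, B, R}: 1 true — exactly one ✓
  (3) B=F, R=T — not both ✓
  (4) {Q, R, P}: 1 true — exactly one ✓
  (5) {R, Q}: 1/2 true — not all ✓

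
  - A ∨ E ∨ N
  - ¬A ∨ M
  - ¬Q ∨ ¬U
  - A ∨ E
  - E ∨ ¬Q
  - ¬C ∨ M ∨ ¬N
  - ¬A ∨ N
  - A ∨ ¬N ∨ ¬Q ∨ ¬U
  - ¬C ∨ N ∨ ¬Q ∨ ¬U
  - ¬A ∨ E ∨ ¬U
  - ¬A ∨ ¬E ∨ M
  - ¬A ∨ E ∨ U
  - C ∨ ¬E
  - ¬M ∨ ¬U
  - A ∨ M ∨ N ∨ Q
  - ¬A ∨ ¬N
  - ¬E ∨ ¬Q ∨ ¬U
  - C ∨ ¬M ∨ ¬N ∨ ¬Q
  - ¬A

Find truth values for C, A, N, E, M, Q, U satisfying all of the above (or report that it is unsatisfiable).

Unit clause (¬A) forces A = False.
In (A ∨ E) only E is left, so E = True.
In (C ∨ ¬E) only C is left, so C = True.
Set N = False.
Set M = True.
  then (¬M ∨ ¬U) forces U = False.
Set Q = False.
All clauses satisfied.

C = True; A = False; N = False; E = True; M = True; Q = False; U = False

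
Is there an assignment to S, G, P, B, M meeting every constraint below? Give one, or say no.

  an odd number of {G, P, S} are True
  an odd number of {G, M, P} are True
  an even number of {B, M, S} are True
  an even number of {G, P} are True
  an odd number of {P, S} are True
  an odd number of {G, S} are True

S = True, G = False, P = False, B = False, M = True

{G, P, S}: 1 true → odd ✓
{G, M, P}: 1 true → odd ✓
{B, M, S}: 2 true → even ✓
{G, P}: 0 true → even ✓
{P, S}: 1 true → odd ✓
{G, S}: 1 true → odd ✓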